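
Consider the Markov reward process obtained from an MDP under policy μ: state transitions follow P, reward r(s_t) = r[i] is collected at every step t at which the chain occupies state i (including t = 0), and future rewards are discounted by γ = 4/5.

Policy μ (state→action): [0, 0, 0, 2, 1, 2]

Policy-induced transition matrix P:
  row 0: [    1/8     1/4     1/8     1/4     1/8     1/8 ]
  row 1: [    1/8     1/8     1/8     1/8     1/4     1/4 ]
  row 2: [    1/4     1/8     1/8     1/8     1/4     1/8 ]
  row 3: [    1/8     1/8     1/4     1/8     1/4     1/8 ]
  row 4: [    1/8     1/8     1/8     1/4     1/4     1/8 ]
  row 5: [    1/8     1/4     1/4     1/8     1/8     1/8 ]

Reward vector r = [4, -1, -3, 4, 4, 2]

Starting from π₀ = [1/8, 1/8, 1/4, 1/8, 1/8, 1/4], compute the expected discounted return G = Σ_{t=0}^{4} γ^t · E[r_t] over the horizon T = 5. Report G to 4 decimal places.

t=0: π = [0.1250, 0.1250, 0.2500, 0.1250, 0.1250, 0.2500], E[r] = 1.1250, γ^t·E[r] = 1.125000, running G = 1.125000
t=1: π = [0.1563, 0.1719, 0.1719, 0.1563, 0.2031, 0.1406], E[r] = 1.6563, γ^t·E[r] = 1.325000, running G = 2.450000
t=2: π = [0.1465, 0.1621, 0.1621, 0.1699, 0.2129, 0.1465], E[r] = 1.7617, γ^t·E[r] = 1.127500, running G = 3.577500
t=3: π = [0.1453, 0.1616, 0.1646, 0.1699, 0.2134, 0.1453], E[r] = 1.7495, γ^t·E[r] = 0.895750, running G = 4.473250
t=4: π = [0.1456, 0.1613, 0.1644, 0.1698, 0.2137, 0.1452], E[r] = 1.7522, γ^t·E[r] = 0.717713, running G = 5.190963

G = 5.1910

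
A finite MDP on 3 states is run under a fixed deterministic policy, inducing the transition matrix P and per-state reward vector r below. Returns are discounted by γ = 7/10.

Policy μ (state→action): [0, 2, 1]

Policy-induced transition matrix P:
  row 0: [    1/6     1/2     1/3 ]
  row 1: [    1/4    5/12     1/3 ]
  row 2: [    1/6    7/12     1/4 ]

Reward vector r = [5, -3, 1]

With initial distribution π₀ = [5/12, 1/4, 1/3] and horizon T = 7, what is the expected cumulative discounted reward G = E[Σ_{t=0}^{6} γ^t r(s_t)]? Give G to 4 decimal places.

t=0: π = [0.4167, 0.2500, 0.3333], E[r] = 1.6667, γ^t·E[r] = 1.666667, running G = 1.666667
t=1: π = [0.1875, 0.5069, 0.3056], E[r] = -0.2778, γ^t·E[r] = -0.194444, running G = 1.472222
t=2: π = [0.2089, 0.4832, 0.3079], E[r] = -0.0972, γ^t·E[r] = -0.047639, running G = 1.424583
t=3: π = [0.2069, 0.4854, 0.3077], E[r] = -0.1138, γ^t·E[r] = -0.039037, running G = 1.385546
t=4: π = [0.2071, 0.4852, 0.3077], E[r] = -0.1123, γ^t·E[r] = -0.026963, running G = 1.358583
t=5: π = [0.2071, 0.4852, 0.3077], E[r] = -0.1124, γ^t·E[r] = -0.018897, running G = 1.339685
t=6: π = [0.2071, 0.4852, 0.3077], E[r] = -0.1124, γ^t·E[r] = -0.013227, running G = 1.326458

G = 1.3265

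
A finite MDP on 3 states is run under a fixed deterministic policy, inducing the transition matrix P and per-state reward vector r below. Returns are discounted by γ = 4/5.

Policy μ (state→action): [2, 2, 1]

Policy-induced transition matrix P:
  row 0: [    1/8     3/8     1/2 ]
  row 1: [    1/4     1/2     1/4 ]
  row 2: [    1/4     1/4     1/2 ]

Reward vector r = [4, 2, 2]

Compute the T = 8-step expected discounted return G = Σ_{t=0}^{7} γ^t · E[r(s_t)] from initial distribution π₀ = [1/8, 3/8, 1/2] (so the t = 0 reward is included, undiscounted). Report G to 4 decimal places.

G = 9.9949

t=0: π = [0.1250, 0.3750, 0.5000], E[r] = 2.2500, γ^t·E[r] = 2.250000, running G = 2.250000
t=1: π = [0.2344, 0.3594, 0.4063], E[r] = 2.4688, γ^t·E[r] = 1.975000, running G = 4.225000
t=2: π = [0.2207, 0.3691, 0.4102], E[r] = 2.4414, γ^t·E[r] = 1.562500, running G = 5.787500
t=3: π = [0.2224, 0.3699, 0.4077], E[r] = 2.4448, γ^t·E[r] = 1.251750, running G = 7.039250
t=4: π = [0.2222, 0.3703, 0.4075], E[r] = 2.4444, γ^t·E[r] = 1.001225, running G = 8.040475
t=5: π = [0.2222, 0.3703, 0.4074], E[r] = 2.4445, γ^t·E[r] = 0.800998, running G = 8.841473
t=6: π = [0.2222, 0.3704, 0.4074], E[r] = 2.4444, γ^t·E[r] = 0.640796, running G = 9.482269
t=7: π = [0.2222, 0.3704, 0.4074], E[r] = 2.4444, γ^t·E[r] = 0.512637, running G = 9.994906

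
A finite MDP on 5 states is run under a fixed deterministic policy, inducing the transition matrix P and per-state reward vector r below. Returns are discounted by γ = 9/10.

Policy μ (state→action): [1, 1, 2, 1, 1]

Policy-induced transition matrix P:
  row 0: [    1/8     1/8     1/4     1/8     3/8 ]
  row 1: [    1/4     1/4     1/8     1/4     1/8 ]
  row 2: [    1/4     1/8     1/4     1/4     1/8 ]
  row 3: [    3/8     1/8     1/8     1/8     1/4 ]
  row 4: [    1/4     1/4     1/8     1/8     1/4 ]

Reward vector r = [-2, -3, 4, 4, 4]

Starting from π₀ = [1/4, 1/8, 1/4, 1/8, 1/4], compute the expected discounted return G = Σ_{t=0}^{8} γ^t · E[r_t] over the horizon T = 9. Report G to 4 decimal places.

G = 8.4465

t=0: π = [0.2500, 0.1250, 0.2500, 0.1250, 0.2500], E[r] = 1.6250, γ^t·E[r] = 1.625000, running G = 1.625000
t=1: π = [0.2344, 0.1719, 0.1875, 0.1719, 0.2344], E[r] = 1.3906, γ^t·E[r] = 1.251563, running G = 2.876563
t=2: π = [0.2422, 0.1758, 0.1777, 0.1699, 0.2344], E[r] = 1.3164, γ^t·E[r] = 1.066289, running G = 3.942852
t=3: π = [0.2410, 0.1763, 0.1775, 0.1692, 0.2361], E[r] = 1.3203, γ^t·E[r] = 0.962508, running G = 4.905359
t=4: π = [0.2410, 0.1765, 0.1773, 0.1692, 0.2359], E[r] = 1.3180, γ^t·E[r] = 0.864755, running G = 5.770115
t=5: π = [0.2410, 0.1766, 0.1773, 0.1692, 0.2359], E[r] = 1.3180, γ^t·E[r] = 0.778246, running G = 6.548361
t=6: π = [0.2410, 0.1766, 0.1773, 0.1692, 0.2359], E[r] = 1.3179, γ^t·E[r] = 0.700412, running G = 7.248773
t=7: π = [0.2410, 0.1766, 0.1773, 0.1692, 0.2359], E[r] = 1.3179, γ^t·E[r] = 0.630371, running G = 7.879144
t=8: π = [0.2410, 0.1766, 0.1773, 0.1692, 0.2359], E[r] = 1.3179, γ^t·E[r] = 0.567334, running G = 8.446477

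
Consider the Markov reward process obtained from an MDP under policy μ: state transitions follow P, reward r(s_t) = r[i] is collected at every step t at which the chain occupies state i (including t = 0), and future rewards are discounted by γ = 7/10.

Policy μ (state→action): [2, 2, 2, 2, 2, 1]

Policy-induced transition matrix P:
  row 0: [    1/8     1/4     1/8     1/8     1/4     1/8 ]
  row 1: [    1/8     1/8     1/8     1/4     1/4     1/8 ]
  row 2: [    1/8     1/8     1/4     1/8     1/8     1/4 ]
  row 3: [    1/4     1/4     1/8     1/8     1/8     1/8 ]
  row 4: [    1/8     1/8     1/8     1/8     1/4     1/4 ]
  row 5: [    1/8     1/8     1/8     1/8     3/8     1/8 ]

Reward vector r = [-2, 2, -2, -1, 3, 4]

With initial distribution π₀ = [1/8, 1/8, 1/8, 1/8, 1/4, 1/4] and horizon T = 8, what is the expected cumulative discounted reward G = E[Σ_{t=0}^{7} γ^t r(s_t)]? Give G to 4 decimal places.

t=0: π = [0.1250, 0.1250, 0.1250, 0.1250, 0.2500, 0.2500], E[r] = 1.3750, γ^t·E[r] = 1.375000, running G = 1.375000
t=1: π = [0.1406, 0.1563, 0.1406, 0.1406, 0.2500, 0.1719], E[r] = 1.0469, γ^t·E[r] = 0.732813, running G = 2.107813
t=2: π = [0.1426, 0.1602, 0.1426, 0.1445, 0.2363, 0.1738], E[r] = 1.0098, γ^t·E[r] = 0.494785, running G = 2.602598
t=3: π = [0.1431, 0.1609, 0.1428, 0.1450, 0.2358, 0.1724], E[r] = 1.0020, γ^t·E[r] = 0.343670, running G = 2.946268
t=4: π = [0.1431, 0.1610, 0.1429, 0.1451, 0.2356, 0.1723], E[r] = 1.0010, γ^t·E[r] = 0.240334, running G = 3.186602
t=5: π = [0.1431, 0.1610, 0.1429, 0.1451, 0.2355, 0.1723], E[r] = 1.0008, γ^t·E[r] = 0.168203, running G = 3.354805
t=6: π = [0.1431, 0.1610, 0.1429, 0.1451, 0.2355, 0.1723], E[r] = 1.0008, γ^t·E[r] = 0.117739, running G = 3.472544
t=7: π = [0.1431, 0.1610, 0.1429, 0.1451, 0.2355, 0.1723], E[r] = 1.0008, γ^t·E[r] = 0.082417, running G = 3.554960

G = 3.5550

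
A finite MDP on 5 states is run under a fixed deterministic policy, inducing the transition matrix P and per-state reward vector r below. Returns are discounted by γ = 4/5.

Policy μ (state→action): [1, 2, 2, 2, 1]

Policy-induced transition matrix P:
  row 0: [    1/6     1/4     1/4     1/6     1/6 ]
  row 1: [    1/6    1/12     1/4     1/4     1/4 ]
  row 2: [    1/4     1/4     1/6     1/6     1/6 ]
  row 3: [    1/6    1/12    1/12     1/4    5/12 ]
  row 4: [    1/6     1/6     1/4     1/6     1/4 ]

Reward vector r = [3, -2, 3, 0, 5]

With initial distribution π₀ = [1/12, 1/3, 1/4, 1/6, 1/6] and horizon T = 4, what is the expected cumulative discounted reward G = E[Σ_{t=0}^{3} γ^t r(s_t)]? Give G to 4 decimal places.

G = 5.2400

t=0: π = [0.0833, 0.3333, 0.2500, 0.1667, 0.1667], E[r] = 1.1667, γ^t·E[r] = 1.166667, running G = 1.166667
t=1: π = [0.1875, 0.1528, 0.2014, 0.2083, 0.2500], E[r] = 2.1111, γ^t·E[r] = 1.688889, running G = 2.855556
t=2: π = [0.1834, 0.1690, 0.1985, 0.1968, 0.2523], E[r] = 2.0694, γ^t·E[r] = 1.324444, running G = 4.180000
t=3: π = [0.1832, 0.1680, 0.2007, 0.1971, 0.2510], E[r] = 2.0704, γ^t·E[r] = 1.060049, running G = 5.240049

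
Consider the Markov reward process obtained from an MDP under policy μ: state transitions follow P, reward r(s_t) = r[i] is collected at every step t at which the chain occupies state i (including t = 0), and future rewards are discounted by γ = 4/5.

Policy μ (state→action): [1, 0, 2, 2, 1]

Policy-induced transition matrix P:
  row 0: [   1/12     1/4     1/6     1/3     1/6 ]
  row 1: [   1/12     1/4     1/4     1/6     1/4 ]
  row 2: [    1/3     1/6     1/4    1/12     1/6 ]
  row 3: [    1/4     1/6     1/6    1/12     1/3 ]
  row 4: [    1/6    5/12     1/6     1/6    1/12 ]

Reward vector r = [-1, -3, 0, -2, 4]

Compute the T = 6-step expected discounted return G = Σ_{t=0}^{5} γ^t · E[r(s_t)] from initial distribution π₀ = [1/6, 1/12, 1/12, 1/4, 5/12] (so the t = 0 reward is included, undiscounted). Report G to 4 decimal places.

G = -0.6583

t=0: π = [0.1667, 0.0833, 0.0833, 0.2500, 0.4167], E[r] = 0.7500, γ^t·E[r] = 0.750000, running G = 0.750000
t=1: π = [0.1806, 0.2917, 0.1806, 0.1667, 0.1806], E[r] = -0.6667, γ^t·E[r] = -0.533333, running G = 0.216667
t=2: π = [0.1713, 0.2512, 0.2060, 0.1678, 0.2037], E[r] = -0.4456, γ^t·E[r] = -0.285185, running G = -0.068519
t=3: π = [0.1798, 0.2528, 0.2048, 0.1641, 0.1986], E[r] = -0.4719, γ^t·E[r] = -0.241630, running G = -0.310148
t=4: π = [0.1784, 0.2524, 0.2048, 0.1659, 0.1985], E[r] = -0.4732, γ^t·E[r] = -0.193817, running G = -0.503965
t=5: π = [0.1787, 0.2522, 0.2048, 0.1655, 0.1988], E[r] = -0.4711, γ^t·E[r] = -0.154380, running G = -0.658346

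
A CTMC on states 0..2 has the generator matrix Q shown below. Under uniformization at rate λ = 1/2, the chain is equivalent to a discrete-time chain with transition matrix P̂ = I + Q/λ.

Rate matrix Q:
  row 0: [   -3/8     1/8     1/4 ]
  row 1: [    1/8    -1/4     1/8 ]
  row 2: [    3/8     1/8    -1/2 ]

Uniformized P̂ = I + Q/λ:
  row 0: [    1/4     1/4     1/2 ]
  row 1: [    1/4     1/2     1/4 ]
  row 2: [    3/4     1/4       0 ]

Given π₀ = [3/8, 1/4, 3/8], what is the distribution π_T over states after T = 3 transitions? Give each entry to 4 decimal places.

π = [0.3984, 0.3320, 0.2695]

t=0: π = [0.3750, 0.2500, 0.3750]
t=1: π = [0.4375, 0.3125, 0.2500]
t=2: π = [0.3750, 0.3281, 0.2969]
t=3: π = [0.3984, 0.3320, 0.2695]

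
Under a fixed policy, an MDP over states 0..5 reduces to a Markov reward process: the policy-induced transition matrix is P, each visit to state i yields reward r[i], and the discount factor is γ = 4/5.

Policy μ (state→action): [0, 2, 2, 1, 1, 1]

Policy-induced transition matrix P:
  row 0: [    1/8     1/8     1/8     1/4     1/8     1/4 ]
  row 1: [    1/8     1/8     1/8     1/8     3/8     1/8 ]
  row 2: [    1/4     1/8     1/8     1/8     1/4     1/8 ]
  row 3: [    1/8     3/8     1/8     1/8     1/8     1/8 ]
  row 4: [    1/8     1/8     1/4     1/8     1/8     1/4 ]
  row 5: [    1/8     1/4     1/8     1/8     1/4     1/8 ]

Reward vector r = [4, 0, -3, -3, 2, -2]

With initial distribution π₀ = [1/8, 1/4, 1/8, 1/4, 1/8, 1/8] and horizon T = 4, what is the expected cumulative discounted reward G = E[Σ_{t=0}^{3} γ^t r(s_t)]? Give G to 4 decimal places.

G = -1.0118

t=0: π = [0.1250, 0.2500, 0.1250, 0.2500, 0.1250, 0.1250], E[r] = -0.6250, γ^t·E[r] = -0.625000, running G = -0.625000
t=1: π = [0.1406, 0.2031, 0.1406, 0.1406, 0.2188, 0.1563], E[r] = -0.1563, γ^t·E[r] = -0.125000, running G = -0.750000
t=2: π = [0.1426, 0.1797, 0.1523, 0.1426, 0.2129, 0.1699], E[r] = -0.2285, γ^t·E[r] = -0.146250, running G = -0.896250
t=3: π = [0.1440, 0.1819, 0.1516, 0.1428, 0.2102, 0.1694], E[r] = -0.2256, γ^t·E[r] = -0.115500, running G = -1.011750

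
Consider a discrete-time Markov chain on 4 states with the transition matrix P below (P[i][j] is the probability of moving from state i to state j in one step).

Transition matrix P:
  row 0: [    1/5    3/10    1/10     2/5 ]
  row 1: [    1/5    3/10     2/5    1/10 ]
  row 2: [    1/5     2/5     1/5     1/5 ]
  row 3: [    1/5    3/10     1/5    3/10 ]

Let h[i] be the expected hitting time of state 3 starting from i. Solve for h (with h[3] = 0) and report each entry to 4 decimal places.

h = [3.8496, 5.3097, 4.8673, 0.0000]

First-step conditioning: h[3] = 0; for i ≠ 3, h[i] = 1 + Σ_k P[i][k]·h[k].
  h[0] = 1 + 1/5·h[0] + 3/10·h[1] + 1/10·h[2]
  h[1] = 1 + 1/5·h[0] + 3/10·h[1] + 2/5·h[2]
  h[2] = 1 + 1/5·h[0] + 2/5·h[1] + 1/5·h[2]
Solving the 3×3 linear system over states ≠ 3 gives exactly h = [435/113, 600/113, 550/113, 0] (h[3] = 0 is the target).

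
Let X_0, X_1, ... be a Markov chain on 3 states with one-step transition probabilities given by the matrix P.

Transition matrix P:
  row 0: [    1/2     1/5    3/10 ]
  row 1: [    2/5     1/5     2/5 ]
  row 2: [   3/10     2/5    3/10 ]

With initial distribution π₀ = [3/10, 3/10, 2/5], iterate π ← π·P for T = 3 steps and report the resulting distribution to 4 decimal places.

π = [0.4078, 0.2656, 0.3266]

t=0: π = [0.3000, 0.3000, 0.4000]
t=1: π = [0.3900, 0.2800, 0.3300]
t=2: π = [0.4060, 0.2660, 0.3280]
t=3: π = [0.4078, 0.2656, 0.3266]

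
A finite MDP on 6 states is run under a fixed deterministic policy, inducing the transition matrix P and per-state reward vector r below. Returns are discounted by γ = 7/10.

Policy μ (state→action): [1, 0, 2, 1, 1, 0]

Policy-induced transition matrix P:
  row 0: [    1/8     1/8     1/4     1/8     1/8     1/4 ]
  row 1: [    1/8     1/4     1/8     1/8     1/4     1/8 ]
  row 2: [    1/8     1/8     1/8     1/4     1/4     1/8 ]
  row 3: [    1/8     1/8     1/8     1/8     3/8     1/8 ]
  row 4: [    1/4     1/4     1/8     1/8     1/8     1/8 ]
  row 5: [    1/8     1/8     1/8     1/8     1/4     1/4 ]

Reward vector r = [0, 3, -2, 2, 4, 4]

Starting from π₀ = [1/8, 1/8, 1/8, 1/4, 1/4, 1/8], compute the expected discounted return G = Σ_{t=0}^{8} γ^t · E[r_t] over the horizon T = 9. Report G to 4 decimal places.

G = 6.6692

t=0: π = [0.1250, 0.1250, 0.1250, 0.2500, 0.2500, 0.1250], E[r] = 2.1250, γ^t·E[r] = 2.125000, running G = 2.125000
t=1: π = [0.1563, 0.1719, 0.1406, 0.1406, 0.2344, 0.1563], E[r] = 2.0781, γ^t·E[r] = 1.454688, running G = 3.579688
t=2: π = [0.1543, 0.1758, 0.1445, 0.1426, 0.2188, 0.1641], E[r] = 2.0547, γ^t·E[r] = 1.006797, running G = 4.586484
t=3: π = [0.1523, 0.1743, 0.1443, 0.1431, 0.2212, 0.1648], E[r] = 2.0645, γ^t·E[r] = 0.708107, running G = 5.294592
t=4: π = [0.1526, 0.1744, 0.1440, 0.1430, 0.2212, 0.1646], E[r] = 2.0646, γ^t·E[r] = 0.495719, running G = 5.790311
t=5: π = [0.1526, 0.1745, 0.1441, 0.1430, 0.2211, 0.1647], E[r] = 2.0645, γ^t·E[r] = 0.346973, running G = 6.137284
t=6: π = [0.1526, 0.1745, 0.1441, 0.1430, 0.2212, 0.1647], E[r] = 2.0645, γ^t·E[r] = 0.242883, running G = 6.380166
t=7: π = [0.1526, 0.1745, 0.1441, 0.1430, 0.2212, 0.1647], E[r] = 2.0645, γ^t·E[r] = 0.170018, running G = 6.550184
t=8: π = [0.1526, 0.1745, 0.1441, 0.1430, 0.2212, 0.1647], E[r] = 2.0645, γ^t·E[r] = 0.119013, running G = 6.669197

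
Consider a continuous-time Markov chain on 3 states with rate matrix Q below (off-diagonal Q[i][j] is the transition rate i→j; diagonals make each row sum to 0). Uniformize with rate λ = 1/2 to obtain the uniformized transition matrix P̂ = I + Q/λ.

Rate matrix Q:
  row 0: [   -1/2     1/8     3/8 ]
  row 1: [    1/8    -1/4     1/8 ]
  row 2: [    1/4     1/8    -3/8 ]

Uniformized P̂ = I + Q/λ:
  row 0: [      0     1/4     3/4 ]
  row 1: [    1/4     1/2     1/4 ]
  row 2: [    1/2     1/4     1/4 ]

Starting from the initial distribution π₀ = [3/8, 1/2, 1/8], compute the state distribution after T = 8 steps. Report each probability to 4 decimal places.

π = [0.2784, 0.3333, 0.3883]

t=0: π = [0.3750, 0.5000, 0.1250]
t=1: π = [0.1875, 0.3750, 0.4375]
t=2: π = [0.3125, 0.3438, 0.3438]
t=3: π = [0.2578, 0.3359, 0.4063]
t=4: π = [0.2871, 0.3340, 0.3789]
t=5: π = [0.2729, 0.3335, 0.3936]
t=6: π = [0.2802, 0.3334, 0.3865]
t=7: π = [0.2766, 0.3333, 0.3901]
t=8: π = [0.2784, 0.3333, 0.3883]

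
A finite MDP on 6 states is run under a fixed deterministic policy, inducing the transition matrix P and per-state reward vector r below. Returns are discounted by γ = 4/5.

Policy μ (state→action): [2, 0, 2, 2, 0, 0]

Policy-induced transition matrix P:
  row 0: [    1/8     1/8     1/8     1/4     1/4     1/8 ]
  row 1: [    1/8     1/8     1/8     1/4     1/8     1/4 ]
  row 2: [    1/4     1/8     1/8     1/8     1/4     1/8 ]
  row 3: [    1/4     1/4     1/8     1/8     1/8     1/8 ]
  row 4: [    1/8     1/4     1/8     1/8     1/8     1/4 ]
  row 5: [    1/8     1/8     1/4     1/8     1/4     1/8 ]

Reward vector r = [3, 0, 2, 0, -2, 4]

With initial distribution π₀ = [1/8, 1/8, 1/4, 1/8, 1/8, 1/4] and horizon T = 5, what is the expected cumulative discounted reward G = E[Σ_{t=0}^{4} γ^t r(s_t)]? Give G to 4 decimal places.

G = 4.1663

t=0: π = [0.1250, 0.1250, 0.2500, 0.1250, 0.1250, 0.2500], E[r] = 1.6250, γ^t·E[r] = 1.625000, running G = 1.625000
t=1: π = [0.1719, 0.1563, 0.1563, 0.1563, 0.2031, 0.1563], E[r] = 1.0469, γ^t·E[r] = 0.837500, running G = 2.462500
t=2: π = [0.1641, 0.1699, 0.1445, 0.1660, 0.1855, 0.1699], E[r] = 1.0898, γ^t·E[r] = 0.697500, running G = 3.160000
t=3: π = [0.1638, 0.1689, 0.1462, 0.1667, 0.1848, 0.1694], E[r] = 1.0920, γ^t·E[r] = 0.559125, running G = 3.719125
t=4: π = [0.1641, 0.1689, 0.1462, 0.1666, 0.1849, 0.1692], E[r] = 1.0917, γ^t·E[r] = 0.447175, running G = 4.166300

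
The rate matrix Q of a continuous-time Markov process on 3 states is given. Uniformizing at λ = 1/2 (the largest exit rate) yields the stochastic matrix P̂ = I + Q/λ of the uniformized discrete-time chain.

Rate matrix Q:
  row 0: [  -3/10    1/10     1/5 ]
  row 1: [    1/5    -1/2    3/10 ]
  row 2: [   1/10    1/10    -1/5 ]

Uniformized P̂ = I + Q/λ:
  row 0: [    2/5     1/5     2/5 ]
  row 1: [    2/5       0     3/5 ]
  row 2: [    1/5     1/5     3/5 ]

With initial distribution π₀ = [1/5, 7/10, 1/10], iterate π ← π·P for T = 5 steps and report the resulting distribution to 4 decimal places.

π = [0.2918, 0.1665, 0.5417]

t=0: π = [0.2000, 0.7000, 0.1000]
t=1: π = [0.3800, 0.0600, 0.5600]
t=2: π = [0.2880, 0.1880, 0.5240]
t=3: π = [0.2952, 0.1624, 0.5424]
t=4: π = [0.2915, 0.1675, 0.5410]
t=5: π = [0.2918, 0.1665, 0.5417]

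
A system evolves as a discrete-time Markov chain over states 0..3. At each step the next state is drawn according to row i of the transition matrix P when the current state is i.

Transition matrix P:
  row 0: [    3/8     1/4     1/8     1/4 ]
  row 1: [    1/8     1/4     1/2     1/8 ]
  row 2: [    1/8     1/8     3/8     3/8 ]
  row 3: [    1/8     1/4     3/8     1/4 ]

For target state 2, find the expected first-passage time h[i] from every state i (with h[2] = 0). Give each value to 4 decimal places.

h = [3.6571, 2.4000, 0.0000, 2.7429]

First-step conditioning: h[2] = 0; for i ≠ 2, h[i] = 1 + Σ_k P[i][k]·h[k].
  h[0] = 1 + 3/8·h[0] + 1/4·h[1] + 1/4·h[3]
  h[1] = 1 + 1/8·h[0] + 1/4·h[1] + 1/8·h[3]
  h[3] = 1 + 1/8·h[0] + 1/4·h[1] + 1/4·h[3]
Solving the 3×3 linear system over states ≠ 2 gives exactly h = [128/35, 12/5, 0, 96/35] (h[2] = 0 is the target).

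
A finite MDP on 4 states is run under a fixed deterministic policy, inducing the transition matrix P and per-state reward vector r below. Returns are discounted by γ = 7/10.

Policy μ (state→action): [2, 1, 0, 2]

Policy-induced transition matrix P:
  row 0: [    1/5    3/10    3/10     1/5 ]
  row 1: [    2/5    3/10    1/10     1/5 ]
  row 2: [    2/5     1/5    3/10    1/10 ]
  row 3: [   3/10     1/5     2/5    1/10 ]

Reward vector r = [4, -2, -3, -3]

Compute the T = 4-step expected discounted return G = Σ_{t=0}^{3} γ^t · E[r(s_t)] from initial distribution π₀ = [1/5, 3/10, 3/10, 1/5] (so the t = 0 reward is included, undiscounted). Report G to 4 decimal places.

G = -1.9854

t=0: π = [0.2000, 0.3000, 0.3000, 0.2000], E[r] = -1.3000, γ^t·E[r] = -1.300000, running G = -1.300000
t=1: π = [0.3400, 0.2500, 0.2600, 0.1500], E[r] = -0.3700, γ^t·E[r] = -0.259000, running G = -1.559000
t=2: π = [0.3170, 0.2590, 0.2650, 0.1590], E[r] = -0.5220, γ^t·E[r] = -0.255780, running G = -1.814780
t=3: π = [0.3207, 0.2576, 0.2641, 0.1576], E[r] = -0.4975, γ^t·E[r] = -0.170643, running G = -1.985423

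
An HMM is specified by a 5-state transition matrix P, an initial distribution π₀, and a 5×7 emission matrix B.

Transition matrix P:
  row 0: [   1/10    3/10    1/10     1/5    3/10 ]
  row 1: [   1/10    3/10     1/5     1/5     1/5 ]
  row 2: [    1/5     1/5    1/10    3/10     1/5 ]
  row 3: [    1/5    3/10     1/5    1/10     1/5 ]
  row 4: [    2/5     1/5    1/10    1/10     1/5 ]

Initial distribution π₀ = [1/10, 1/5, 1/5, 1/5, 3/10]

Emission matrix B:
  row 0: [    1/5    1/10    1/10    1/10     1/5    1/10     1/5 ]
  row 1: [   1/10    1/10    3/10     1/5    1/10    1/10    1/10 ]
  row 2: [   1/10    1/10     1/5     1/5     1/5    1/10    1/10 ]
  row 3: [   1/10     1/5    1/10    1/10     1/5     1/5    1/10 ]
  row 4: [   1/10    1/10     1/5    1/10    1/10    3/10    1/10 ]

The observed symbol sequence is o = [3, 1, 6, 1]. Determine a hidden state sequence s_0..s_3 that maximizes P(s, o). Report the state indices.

path = [2, 3, 0, 3]

t=0: δ = [1.000e-02, 4.000e-02, 4.000e-02, 2.000e-02, 3.000e-02]  (obs o_0=3)
t=1: δ = [1.200e-03, 1.200e-03, 8.000e-04, 2.400e-03, 8.000e-04]  ψ = [4, 1, 1, 2, 1]  (obs o_1=1)
t=2: δ = [9.600e-05, 7.200e-05, 4.800e-05, 2.400e-05, 4.800e-05]  ψ = [3, 3, 3, 0, 3]  (obs o_2=6)
t=3: δ = [1.920e-06, 2.880e-06, 1.440e-06, 3.840e-06, 2.880e-06]  ψ = [4, 0, 1, 0, 0]  (obs o_3=1)
backtrack: best end state = 3; path = [2, 3, 0, 3]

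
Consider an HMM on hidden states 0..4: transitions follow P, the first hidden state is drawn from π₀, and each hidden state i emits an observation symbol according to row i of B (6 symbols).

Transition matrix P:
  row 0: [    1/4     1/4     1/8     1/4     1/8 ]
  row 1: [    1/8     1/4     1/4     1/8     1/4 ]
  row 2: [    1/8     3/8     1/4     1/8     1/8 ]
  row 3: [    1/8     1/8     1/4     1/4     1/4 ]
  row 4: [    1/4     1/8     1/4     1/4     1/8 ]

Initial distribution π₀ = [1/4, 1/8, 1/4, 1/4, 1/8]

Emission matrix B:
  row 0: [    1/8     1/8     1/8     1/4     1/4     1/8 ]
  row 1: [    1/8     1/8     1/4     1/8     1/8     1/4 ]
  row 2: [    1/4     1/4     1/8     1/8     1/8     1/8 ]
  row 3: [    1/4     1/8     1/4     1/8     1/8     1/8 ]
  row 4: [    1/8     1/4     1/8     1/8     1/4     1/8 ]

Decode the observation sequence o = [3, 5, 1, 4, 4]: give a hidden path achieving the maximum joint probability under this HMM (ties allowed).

path = [0, 1, 4, 0, 0]

t=0: δ = [6.250e-02, 1.562e-02, 3.125e-02, 3.125e-02, 1.562e-02]  (obs o_0=3)
t=1: δ = [1.953e-03, 3.906e-03, 9.766e-04, 1.953e-03, 9.766e-04]  ψ = [0, 0, 0, 0, 0]  (obs o_1=5)
t=2: δ = [6.104e-05, 1.221e-04, 2.441e-04, 6.104e-05, 2.441e-04]  ψ = [0, 1, 1, 0, 1]  (obs o_2=1)
t=3: δ = [1.526e-05, 1.144e-05, 7.629e-06, 7.629e-06, 7.629e-06]  ψ = [4, 2, 2, 4, 1]  (obs o_3=4)
t=4: δ = [9.537e-07, 4.768e-07, 3.576e-07, 4.768e-07, 7.153e-07]  ψ = [0, 0, 1, 0, 1]  (obs o_4=4)
backtrack: best end state = 0; path = [0, 1, 4, 0, 0]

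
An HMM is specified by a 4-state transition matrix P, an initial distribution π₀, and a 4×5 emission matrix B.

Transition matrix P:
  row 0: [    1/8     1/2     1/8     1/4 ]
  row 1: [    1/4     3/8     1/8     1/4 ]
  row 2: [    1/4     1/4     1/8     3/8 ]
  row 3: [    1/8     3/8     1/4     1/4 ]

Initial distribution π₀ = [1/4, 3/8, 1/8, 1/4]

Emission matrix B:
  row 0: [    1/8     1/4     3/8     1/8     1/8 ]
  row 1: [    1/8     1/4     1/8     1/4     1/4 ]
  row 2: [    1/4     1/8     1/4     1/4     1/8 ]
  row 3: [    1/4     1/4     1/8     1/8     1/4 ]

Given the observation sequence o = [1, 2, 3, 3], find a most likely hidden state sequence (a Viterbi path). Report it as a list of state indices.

t=0: δ = [6.250e-02, 9.375e-02, 1.562e-02, 6.250e-02]  (obs o_0=1)
t=1: δ = [8.789e-03, 4.395e-03, 3.906e-03, 2.930e-03]  ψ = [1, 1, 3, 1]  (obs o_1=2)
t=2: δ = [1.373e-04, 1.099e-03, 2.747e-04, 2.747e-04]  ψ = [0, 0, 0, 0]  (obs o_2=3)
t=3: δ = [3.433e-05, 1.030e-04, 3.433e-05, 3.433e-05]  ψ = [1, 1, 1, 1]  (obs o_3=3)
backtrack: best end state = 1; path = [1, 0, 1, 1]

path = [1, 0, 1, 1]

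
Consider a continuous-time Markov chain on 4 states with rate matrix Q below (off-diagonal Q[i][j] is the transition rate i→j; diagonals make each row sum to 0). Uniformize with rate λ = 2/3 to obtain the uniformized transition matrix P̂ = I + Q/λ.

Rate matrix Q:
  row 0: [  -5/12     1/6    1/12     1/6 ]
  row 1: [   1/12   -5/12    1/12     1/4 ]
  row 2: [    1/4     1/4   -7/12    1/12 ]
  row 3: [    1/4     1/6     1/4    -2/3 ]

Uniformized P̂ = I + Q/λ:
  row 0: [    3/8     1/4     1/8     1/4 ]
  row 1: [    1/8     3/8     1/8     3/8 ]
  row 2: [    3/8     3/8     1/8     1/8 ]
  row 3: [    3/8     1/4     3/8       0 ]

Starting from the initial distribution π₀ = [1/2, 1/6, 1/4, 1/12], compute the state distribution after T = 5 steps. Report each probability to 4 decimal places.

π = [0.2972, 0.3111, 0.1784, 0.2133]

t=0: π = [0.5000, 0.1667, 0.2500, 0.0833]
t=1: π = [0.3333, 0.3021, 0.1458, 0.2188]
t=2: π = [0.2995, 0.3060, 0.1797, 0.2148]
t=3: π = [0.2985, 0.3107, 0.1787, 0.2121]
t=4: π = [0.2973, 0.3112, 0.1780, 0.2135]
t=5: π = [0.2972, 0.3111, 0.1784, 0.2133]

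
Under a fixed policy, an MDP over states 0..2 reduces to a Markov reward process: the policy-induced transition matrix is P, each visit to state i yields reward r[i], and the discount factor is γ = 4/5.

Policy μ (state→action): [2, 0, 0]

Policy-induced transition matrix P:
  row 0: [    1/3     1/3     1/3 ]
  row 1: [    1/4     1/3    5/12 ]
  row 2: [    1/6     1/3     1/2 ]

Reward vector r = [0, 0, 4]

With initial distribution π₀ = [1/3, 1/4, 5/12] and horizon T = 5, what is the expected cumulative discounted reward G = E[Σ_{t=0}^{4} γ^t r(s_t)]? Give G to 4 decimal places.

G = 5.7242

t=0: π = [0.3333, 0.2500, 0.4167], E[r] = 1.6667, γ^t·E[r] = 1.666667, running G = 1.666667
t=1: π = [0.2431, 0.3333, 0.4236], E[r] = 1.6944, γ^t·E[r] = 1.355556, running G = 3.022222
t=2: π = [0.2350, 0.3333, 0.4317], E[r] = 1.7269, γ^t·E[r] = 1.105185, running G = 4.127407
t=3: π = [0.2336, 0.3333, 0.4331], E[r] = 1.7323, γ^t·E[r] = 0.886914, running G = 5.014321
t=4: π = [0.2334, 0.3333, 0.4333], E[r] = 1.7332, γ^t·E[r] = 0.709900, running G = 5.724221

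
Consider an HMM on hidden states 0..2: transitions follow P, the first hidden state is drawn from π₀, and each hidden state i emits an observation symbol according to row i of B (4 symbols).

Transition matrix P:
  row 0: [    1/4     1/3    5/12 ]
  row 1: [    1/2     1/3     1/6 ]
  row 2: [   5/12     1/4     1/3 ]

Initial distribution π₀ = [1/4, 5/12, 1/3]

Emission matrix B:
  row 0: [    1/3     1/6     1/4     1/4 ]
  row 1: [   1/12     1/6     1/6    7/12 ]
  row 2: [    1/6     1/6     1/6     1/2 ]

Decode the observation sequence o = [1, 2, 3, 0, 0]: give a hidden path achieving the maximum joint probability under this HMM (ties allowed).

t=0: δ = [4.167e-02, 6.944e-02, 5.556e-02]  (obs o_0=1)
t=1: δ = [8.681e-03, 3.858e-03, 3.086e-03]  ψ = [1, 1, 2]  (obs o_1=2)
t=2: δ = [5.425e-04, 1.688e-03, 1.808e-03]  ψ = [0, 0, 0]  (obs o_2=3)
t=3: δ = [2.813e-04, 4.689e-05, 1.005e-04]  ψ = [1, 1, 2]  (obs o_3=0)
t=4: δ = [2.344e-05, 7.814e-06, 1.954e-05]  ψ = [0, 0, 0]  (obs o_4=0)
backtrack: best end state = 0; path = [1, 0, 1, 0, 0]

path = [1, 0, 1, 0, 0]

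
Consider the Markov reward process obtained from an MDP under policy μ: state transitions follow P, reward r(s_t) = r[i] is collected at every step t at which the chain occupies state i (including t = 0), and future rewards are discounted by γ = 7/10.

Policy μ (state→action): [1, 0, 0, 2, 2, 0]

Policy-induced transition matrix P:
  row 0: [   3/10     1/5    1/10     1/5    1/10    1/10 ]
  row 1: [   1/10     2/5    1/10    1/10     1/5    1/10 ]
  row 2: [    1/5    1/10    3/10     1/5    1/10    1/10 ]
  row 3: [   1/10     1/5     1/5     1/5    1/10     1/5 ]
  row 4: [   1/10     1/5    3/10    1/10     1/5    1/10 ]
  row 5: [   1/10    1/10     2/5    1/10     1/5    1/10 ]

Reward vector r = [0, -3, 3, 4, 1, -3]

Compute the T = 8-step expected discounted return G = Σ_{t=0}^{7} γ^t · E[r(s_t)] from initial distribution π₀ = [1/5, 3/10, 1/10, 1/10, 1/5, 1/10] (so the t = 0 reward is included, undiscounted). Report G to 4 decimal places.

G = 0.5252

t=0: π = [0.2000, 0.3000, 0.1000, 0.1000, 0.2000, 0.1000], E[r] = -0.3000, γ^t·E[r] = -0.300000, running G = -0.300000
t=1: π = [0.1500, 0.2400, 0.2000, 0.1400, 0.1600, 0.1100], E[r] = 0.2700, γ^t·E[r] = 0.189000, running G = -0.111000
t=2: π = [0.1500, 0.2170, 0.2190, 0.1490, 0.1510, 0.1140], E[r] = 0.4110, γ^t·E[r] = 0.201390, running G = 0.090390
t=3: π = [0.1519, 0.2101, 0.2231, 0.1518, 0.1482, 0.1149], E[r] = 0.4497, γ^t·E[r] = 0.154247, running G = 0.244637
t=4: π = [0.1527, 0.2082, 0.2239, 0.1527, 0.1473, 0.1152], E[r] = 0.4596, γ^t·E[r] = 0.110343, running G = 0.354980
t=5: π = [0.1529, 0.2077, 0.2241, 0.1529, 0.1471, 0.1153], E[r] = 0.4620, γ^t·E[r] = 0.077645, running G = 0.432625
t=6: π = [0.1530, 0.2076, 0.2241, 0.1530, 0.1470, 0.1153], E[r] = 0.4626, γ^t·E[r] = 0.054420, running G = 0.487045
t=7: π = [0.1530, 0.2076, 0.2241, 0.1530, 0.1470, 0.1153], E[r] = 0.4627, γ^t·E[r] = 0.038106, running G = 0.525150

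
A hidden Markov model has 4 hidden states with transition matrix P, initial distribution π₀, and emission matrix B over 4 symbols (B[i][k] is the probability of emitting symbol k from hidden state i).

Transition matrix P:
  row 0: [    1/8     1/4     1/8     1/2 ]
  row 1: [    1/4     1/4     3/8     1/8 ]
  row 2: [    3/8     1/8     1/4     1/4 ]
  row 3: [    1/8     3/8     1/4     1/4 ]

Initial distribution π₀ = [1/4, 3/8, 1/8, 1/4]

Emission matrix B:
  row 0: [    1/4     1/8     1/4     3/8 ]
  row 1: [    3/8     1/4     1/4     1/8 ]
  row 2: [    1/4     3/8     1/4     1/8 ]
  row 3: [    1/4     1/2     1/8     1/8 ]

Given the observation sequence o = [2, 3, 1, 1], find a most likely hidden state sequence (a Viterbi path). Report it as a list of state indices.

t=0: δ = [6.250e-02, 9.375e-02, 3.125e-02, 3.125e-02]  (obs o_0=2)
t=1: δ = [8.789e-03, 2.930e-03, 4.395e-03, 3.906e-03]  ψ = [1, 1, 1, 0]  (obs o_1=3)
t=2: δ = [2.060e-04, 5.493e-04, 4.120e-04, 2.197e-03]  ψ = [2, 0, 0, 0]  (obs o_2=1)
t=3: δ = [3.433e-05, 2.060e-04, 2.060e-04, 2.747e-04]  ψ = [3, 3, 3, 3]  (obs o_3=1)
backtrack: best end state = 3; path = [1, 0, 3, 3]

path = [1, 0, 3, 3]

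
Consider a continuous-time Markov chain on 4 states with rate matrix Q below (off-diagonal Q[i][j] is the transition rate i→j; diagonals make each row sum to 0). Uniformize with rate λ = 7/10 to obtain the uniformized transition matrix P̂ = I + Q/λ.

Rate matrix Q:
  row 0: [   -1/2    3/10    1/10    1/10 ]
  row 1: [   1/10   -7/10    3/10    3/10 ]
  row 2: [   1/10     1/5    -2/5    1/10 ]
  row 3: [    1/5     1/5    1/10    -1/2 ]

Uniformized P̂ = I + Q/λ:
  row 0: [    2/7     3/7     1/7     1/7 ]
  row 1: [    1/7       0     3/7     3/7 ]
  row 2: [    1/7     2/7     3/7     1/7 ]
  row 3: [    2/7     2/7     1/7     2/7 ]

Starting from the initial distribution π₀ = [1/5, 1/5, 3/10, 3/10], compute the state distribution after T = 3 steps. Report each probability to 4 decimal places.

π = [0.2085, 0.2461, 0.2974, 0.2481]

t=0: π = [0.2000, 0.2000, 0.3000, 0.3000]
t=1: π = [0.2143, 0.2571, 0.2857, 0.2429]
t=2: π = [0.2082, 0.2429, 0.2980, 0.2510]
t=3: π = [0.2085, 0.2461, 0.2974, 0.2481]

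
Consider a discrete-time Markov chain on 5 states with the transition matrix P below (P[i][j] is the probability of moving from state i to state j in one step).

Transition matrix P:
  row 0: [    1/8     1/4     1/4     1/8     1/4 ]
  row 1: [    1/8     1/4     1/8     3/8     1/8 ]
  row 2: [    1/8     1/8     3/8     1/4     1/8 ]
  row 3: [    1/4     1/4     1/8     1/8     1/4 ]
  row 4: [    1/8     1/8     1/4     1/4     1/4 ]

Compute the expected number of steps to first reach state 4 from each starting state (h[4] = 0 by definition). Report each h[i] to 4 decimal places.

h = [5.1486, 5.6912, 5.7951, 5.0678, 0.0000]

First-step conditioning: h[4] = 0; for i ≠ 4, h[i] = 1 + Σ_k P[i][k]·h[k].
  h[0] = 1 + 1/8·h[0] + 1/4·h[1] + 1/4·h[2] + 1/8·h[3]
  h[1] = 1 + 1/8·h[0] + 1/4·h[1] + 1/8·h[2] + 3/8·h[3]
  h[2] = 1 + 1/8·h[0] + 1/8·h[1] + 3/8·h[2] + 1/4·h[3]
  h[3] = 1 + 1/4·h[0] + 1/4·h[1] + 1/8·h[2] + 1/8·h[3]
Solving the 4×4 linear system over states ≠ 4 gives exactly h = [3568/693, 3944/693, 4016/693, 3512/693, 0] (h[4] = 0 is the target).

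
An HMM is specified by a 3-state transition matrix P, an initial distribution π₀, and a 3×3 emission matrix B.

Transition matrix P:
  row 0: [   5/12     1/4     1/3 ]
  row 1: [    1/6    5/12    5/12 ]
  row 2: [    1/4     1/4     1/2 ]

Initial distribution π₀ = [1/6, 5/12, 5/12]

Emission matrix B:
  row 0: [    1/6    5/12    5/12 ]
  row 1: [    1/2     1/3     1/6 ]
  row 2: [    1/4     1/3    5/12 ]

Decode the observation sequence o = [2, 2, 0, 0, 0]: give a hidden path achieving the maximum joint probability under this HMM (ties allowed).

t=0: δ = [6.944e-02, 6.944e-02, 1.736e-01]  (obs o_0=2)
t=1: δ = [1.808e-02, 7.234e-03, 3.617e-02]  ψ = [2, 2, 2]  (obs o_1=2)
t=2: δ = [1.507e-03, 4.521e-03, 4.521e-03]  ψ = [2, 2, 2]  (obs o_2=0)
t=3: δ = [1.884e-04, 9.419e-04, 5.651e-04]  ψ = [2, 1, 2]  (obs o_3=0)
t=4: δ = [2.616e-05, 1.962e-04, 9.811e-05]  ψ = [1, 1, 1]  (obs o_4=0)
backtrack: best end state = 1; path = [2, 2, 1, 1, 1]

path = [2, 2, 1, 1, 1]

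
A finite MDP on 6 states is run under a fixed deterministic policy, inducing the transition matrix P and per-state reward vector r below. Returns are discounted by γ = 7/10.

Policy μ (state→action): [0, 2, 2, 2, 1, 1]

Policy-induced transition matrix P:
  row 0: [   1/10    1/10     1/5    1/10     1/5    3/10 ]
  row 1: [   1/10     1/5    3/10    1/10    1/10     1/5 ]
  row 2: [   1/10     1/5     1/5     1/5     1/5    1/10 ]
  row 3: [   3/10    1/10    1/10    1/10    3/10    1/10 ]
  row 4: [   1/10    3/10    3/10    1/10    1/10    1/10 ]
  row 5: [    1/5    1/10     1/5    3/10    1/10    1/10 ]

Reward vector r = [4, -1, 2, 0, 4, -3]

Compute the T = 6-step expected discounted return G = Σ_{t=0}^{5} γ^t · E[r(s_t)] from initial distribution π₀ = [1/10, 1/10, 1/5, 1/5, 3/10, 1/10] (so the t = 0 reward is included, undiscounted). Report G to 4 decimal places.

G = 3.7155

t=0: π = [0.1000, 0.1000, 0.2000, 0.2000, 0.3000, 0.1000], E[r] = 1.6000, γ^t·E[r] = 1.600000, running G = 1.600000
t=1: π = [0.1500, 0.1900, 0.2200, 0.1400, 0.1700, 0.1300], E[r] = 1.1400, γ^t·E[r] = 0.798000, running G = 2.398000
t=2: π = [0.1410, 0.1750, 0.2220, 0.1480, 0.1650, 0.1490], E[r] = 1.0460, γ^t·E[r] = 0.512540, running G = 2.910540
t=3: π = [0.1445, 0.1727, 0.2192, 0.1520, 0.1659, 0.1457], E[r] = 1.0702, γ^t·E[r] = 0.367079, running G = 3.277619
t=4: π = [0.1450, 0.1724, 0.2187, 0.1511, 0.1668, 0.1462], E[r] = 1.0734, γ^t·E[r] = 0.257723, running G = 3.535342
t=5: π = [0.1448, 0.1725, 0.2188, 0.1511, 0.1666, 0.1462], E[r] = 1.0721, γ^t·E[r] = 0.180185, running G = 3.715527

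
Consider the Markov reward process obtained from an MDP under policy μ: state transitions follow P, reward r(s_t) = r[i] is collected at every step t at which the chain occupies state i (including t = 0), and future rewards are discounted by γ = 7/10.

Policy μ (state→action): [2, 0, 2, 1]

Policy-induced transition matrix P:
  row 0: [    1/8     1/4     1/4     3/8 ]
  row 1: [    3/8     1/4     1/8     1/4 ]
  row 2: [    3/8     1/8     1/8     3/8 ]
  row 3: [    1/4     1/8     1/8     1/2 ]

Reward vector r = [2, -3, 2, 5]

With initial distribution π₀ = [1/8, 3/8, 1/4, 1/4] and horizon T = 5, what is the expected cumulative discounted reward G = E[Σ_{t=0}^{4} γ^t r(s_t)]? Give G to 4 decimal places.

G = 4.8208

t=0: π = [0.1250, 0.3750, 0.2500, 0.2500], E[r] = 0.8750, γ^t·E[r] = 0.875000, running G = 0.875000
t=1: π = [0.3125, 0.1875, 0.1406, 0.3594], E[r] = 2.1406, γ^t·E[r] = 1.498438, running G = 2.373438
t=2: π = [0.2520, 0.1875, 0.1641, 0.3965], E[r] = 2.2520, γ^t·E[r] = 1.103457, running G = 3.476895
t=3: π = [0.2625, 0.1799, 0.1565, 0.4011], E[r] = 2.3037, γ^t·E[r] = 0.790173, running G = 4.267067
t=4: π = [0.2592, 0.1803, 0.1578, 0.4026], E[r] = 2.3065, γ^t·E[r] = 0.553780, running G = 4.820848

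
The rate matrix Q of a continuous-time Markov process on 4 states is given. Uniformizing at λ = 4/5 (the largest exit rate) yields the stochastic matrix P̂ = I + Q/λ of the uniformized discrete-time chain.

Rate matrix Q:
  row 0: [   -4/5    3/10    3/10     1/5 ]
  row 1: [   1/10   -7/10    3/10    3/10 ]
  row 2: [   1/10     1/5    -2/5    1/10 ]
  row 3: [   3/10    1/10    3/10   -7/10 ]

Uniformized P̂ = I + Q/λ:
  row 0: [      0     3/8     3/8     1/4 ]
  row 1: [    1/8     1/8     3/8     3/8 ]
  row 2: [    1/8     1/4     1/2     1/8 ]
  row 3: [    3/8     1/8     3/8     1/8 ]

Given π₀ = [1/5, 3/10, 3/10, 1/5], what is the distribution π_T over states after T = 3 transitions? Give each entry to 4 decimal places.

π = [0.1539, 0.2189, 0.4283, 0.1988]

t=0: π = [0.2000, 0.3000, 0.3000, 0.2000]
t=1: π = [0.1500, 0.2125, 0.4125, 0.2250]
t=2: π = [0.1625, 0.2141, 0.4266, 0.1969]
t=3: π = [0.1539, 0.2189, 0.4283, 0.1988]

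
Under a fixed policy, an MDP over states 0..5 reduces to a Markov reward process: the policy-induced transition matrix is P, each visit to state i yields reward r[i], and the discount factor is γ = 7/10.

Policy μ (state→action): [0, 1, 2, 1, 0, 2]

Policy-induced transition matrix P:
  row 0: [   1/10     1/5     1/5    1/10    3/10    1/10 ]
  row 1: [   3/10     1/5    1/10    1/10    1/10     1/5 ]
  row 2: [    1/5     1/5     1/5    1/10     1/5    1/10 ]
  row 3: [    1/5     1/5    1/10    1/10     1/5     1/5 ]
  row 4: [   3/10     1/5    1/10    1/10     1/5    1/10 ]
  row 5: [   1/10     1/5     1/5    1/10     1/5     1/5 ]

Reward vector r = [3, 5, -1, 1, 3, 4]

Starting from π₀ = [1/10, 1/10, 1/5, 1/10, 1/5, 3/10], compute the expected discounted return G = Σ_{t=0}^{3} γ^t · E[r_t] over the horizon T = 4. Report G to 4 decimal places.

G = 6.6833

t=0: π = [0.1000, 0.1000, 0.2000, 0.1000, 0.2000, 0.3000], E[r] = 2.5000, γ^t·E[r] = 2.500000, running G = 2.500000
t=1: π = [0.1900, 0.2000, 0.1600, 0.1000, 0.2000, 0.1500], E[r] = 2.7100, γ^t·E[r] = 1.897000, running G = 4.397000
t=2: π = [0.2060, 0.2000, 0.1500, 0.1000, 0.1990, 0.1450], E[r] = 2.7450, γ^t·E[r] = 1.345050, running G = 5.742050
t=3: π = [0.2048, 0.2000, 0.1501, 0.1000, 0.2006, 0.1445], E[r] = 2.7441, γ^t·E[r] = 0.941226, running G = 6.683276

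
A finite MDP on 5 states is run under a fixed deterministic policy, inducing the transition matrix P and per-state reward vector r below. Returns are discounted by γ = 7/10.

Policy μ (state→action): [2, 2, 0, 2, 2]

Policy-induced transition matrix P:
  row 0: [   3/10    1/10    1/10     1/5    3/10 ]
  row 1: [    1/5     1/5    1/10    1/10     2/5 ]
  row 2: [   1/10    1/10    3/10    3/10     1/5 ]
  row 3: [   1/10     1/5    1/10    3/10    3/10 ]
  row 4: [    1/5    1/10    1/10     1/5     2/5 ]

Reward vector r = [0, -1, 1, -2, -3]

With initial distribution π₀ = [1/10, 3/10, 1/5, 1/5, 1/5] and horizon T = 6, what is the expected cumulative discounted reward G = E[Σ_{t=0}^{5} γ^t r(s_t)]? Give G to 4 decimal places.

G = -3.8979

t=0: π = [0.1000, 0.3000, 0.2000, 0.2000, 0.2000], E[r] = -1.1000, γ^t·E[r] = -1.100000, running G = -1.100000
t=1: π = [0.1700, 0.1500, 0.1400, 0.2100, 0.3300], E[r] = -1.4200, γ^t·E[r] = -0.994000, running G = -2.094000
t=2: π = [0.1820, 0.1360, 0.1280, 0.2200, 0.3340], E[r] = -1.4500, γ^t·E[r] = -0.710500, running G = -2.804500
t=3: π = [0.1834, 0.1356, 0.1256, 0.2212, 0.3342], E[r] = -1.4550, γ^t·E[r] = -0.499065, running G = -3.303565
t=4: π = [0.1837, 0.1357, 0.1251, 0.2211, 0.3344], E[r] = -1.4561, γ^t·E[r] = -0.349600, running G = -3.653165
t=5: π = [0.1837, 0.1357, 0.1250, 0.2211, 0.3345], E[r] = -1.4563, γ^t·E[r] = -0.244754, running G = -3.897919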